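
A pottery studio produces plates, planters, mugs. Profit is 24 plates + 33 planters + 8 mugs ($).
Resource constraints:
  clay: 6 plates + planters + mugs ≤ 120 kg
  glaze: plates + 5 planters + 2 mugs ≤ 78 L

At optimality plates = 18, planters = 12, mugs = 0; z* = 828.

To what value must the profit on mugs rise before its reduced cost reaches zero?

15

Check each constraint at x*: clay 120/120 (tight); glaze 78/78 (tight).
The binding rows give the dual system: 6·y_clay + 1·y_glaze = 24 and 1·y_clay + 5·y_glaze = 33.
This yields shadow prices y_clay = 3, y_glaze = 6.
mugs enters the basis when its profit ≥ yᵀa₃ = 3·1 + 6·2 = 15.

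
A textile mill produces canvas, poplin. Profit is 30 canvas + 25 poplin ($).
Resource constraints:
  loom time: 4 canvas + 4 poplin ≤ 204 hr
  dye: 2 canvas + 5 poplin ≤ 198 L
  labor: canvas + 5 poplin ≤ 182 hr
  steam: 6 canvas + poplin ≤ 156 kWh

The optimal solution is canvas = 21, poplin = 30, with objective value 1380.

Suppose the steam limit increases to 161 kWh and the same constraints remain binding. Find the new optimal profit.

1385

At the optimum: loom time uses 204 of 204 (binding); dye uses 192 of 198 (slack = 6); labor uses 171 of 182 (slack = 11); steam uses 156 of 156 (binding).
Since dye, labor are not tight, their duals are 0.
The binding rows give the dual system: 4·y_loom time + 6·y_steam = 30 and 4·y_loom time + 1·y_steam = 25.
This yields shadow prices y_loom time = 6, y_steam = 1.
Δz = y_steam·Δb = 1 × (5) = 5, so new z* = 1380 + 5 = 1385.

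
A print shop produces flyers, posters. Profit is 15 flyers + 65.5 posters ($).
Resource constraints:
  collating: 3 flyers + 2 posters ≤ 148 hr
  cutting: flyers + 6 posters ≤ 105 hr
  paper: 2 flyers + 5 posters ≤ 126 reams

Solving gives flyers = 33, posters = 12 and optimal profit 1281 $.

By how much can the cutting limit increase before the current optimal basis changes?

46.2

Binding constraints: cutting, paper. The basis is B = [[1,6],[2,5]] with det -7.
Per unit increase in cutting, x* moves by d = (-0.7143, 0.2857).
The basis stays optimal until flyers reaches 0; allowable increase = 46.2 hr.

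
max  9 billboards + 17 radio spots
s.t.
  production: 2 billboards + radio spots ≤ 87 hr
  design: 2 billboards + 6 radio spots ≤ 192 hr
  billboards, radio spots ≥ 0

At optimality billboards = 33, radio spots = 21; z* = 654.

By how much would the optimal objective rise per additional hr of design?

2.5

Both production and design are binding at x*.
From A_Bᵀ y = c: 2·y_production + 2·y_design = 9; 1·y_production + 6·y_design = 17.
→ y_production = 2 and y_design = 2.5.
Shadow price of design = 2.5.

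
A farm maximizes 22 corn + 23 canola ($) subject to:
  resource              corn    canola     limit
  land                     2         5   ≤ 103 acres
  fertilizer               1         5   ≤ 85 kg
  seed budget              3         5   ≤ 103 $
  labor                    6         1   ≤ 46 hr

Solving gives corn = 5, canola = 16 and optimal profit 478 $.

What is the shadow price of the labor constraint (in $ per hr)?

3

Binding: fertilizer and labor. Non-binding: land (13 unused), seed budget (8 unused).
Slack constraints have shadow price 0 (complementary slackness).
The binding rows give the dual system: 1·y_fertilizer + 6·y_labor = 22 and 5·y_fertilizer + 1·y_labor = 23.
→ y_fertilizer = 4 and y_labor = 3.
Shadow price of labor = 3.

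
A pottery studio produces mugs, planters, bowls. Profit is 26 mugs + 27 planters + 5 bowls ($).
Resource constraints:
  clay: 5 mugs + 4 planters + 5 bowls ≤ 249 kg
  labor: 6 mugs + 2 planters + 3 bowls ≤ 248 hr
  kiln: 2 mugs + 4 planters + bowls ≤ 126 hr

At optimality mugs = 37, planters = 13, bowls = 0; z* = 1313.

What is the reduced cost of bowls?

Check each constraint at x*: clay 237/249 (slack 12); labor 248/248 (tight); kiln 126/126 (tight).
Since clay is not tight, its dual is 0.
Dual feasibility on the basic columns requires 6·y_labor + 2·y_kiln = 26, 2·y_labor + 4·y_kiln = 27.
→ y_labor = 2.5 and y_kiln = 5.5.
Reduced cost of bowls: c₃ − yᵀa₃ = 5 − (2.5·3 + 5.5·1) = 5 − 13 = -8.

-8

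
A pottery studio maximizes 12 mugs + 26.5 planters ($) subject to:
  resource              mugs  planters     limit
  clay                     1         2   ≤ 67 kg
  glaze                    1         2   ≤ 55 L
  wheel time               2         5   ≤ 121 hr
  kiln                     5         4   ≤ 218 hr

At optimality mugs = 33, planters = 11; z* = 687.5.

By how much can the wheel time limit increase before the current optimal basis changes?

Binding constraints: glaze, wheel time. The basis is B = [[1,2],[2,5]] with det 1.
Per unit increase in wheel time, x* moves by d = (-2, 1).
The basis stays optimal until mugs reaches 0; allowable increase = 16.5 hr.

16.5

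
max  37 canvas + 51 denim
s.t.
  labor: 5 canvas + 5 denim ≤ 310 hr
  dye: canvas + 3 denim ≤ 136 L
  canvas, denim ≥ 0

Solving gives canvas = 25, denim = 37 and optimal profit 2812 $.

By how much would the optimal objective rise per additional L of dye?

7

Both labor and dye are binding at x*.
Dual feasibility on the basic columns requires 5·y_labor + 1·y_dye = 37, 5·y_labor + 3·y_dye = 51.
→ y_labor = 6 and y_dye = 7.
Shadow price of dye = 7.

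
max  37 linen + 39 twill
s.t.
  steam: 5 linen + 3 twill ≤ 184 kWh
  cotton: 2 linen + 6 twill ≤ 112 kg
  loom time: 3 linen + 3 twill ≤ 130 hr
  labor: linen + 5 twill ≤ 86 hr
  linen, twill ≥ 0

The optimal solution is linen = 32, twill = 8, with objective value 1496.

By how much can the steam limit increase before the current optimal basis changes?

20

Binding constraints: steam, cotton. The basis is B = [[5,3],[2,6]] with det 24.
Per unit increase in steam, x* moves by d = (0.25, -0.0833).
The basis stays optimal until loom time becomes binding; allowable increase = 20 kWh.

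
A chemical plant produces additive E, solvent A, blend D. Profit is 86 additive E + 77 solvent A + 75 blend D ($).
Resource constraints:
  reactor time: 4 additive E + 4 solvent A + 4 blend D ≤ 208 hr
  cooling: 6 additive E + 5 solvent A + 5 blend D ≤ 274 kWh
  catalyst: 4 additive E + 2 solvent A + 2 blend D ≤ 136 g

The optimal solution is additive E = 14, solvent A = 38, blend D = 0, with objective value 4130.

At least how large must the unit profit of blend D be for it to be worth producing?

77

Check each constraint at x*: reactor time 208/208 (tight); cooling 274/274 (tight); catalyst 132/136 (slack 4).
Since catalyst is not tight, its dual is 0.
Dual feasibility on the basic columns requires 4·y_reactor time + 6·y_cooling = 86, 4·y_reactor time + 5·y_cooling = 77.
This yields shadow prices y_reactor time = 8, y_cooling = 9.
blend D enters the basis when its profit ≥ yᵀa₃ = 8·4 + 9·5 = 77.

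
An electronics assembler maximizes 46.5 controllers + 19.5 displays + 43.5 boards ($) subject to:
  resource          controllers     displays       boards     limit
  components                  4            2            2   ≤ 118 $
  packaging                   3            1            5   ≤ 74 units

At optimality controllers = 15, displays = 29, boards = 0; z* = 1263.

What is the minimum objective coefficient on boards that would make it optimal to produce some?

At the optimum: components uses 118 of 118 (binding); packaging uses 74 of 74 (binding).
Dual feasibility on the basic columns requires 4·y_components + 3·y_packaging = 46.5, 2·y_components + 1·y_packaging = 19.5.
→ y_components = 6 and y_packaging = 7.5.
boards enters the basis when its profit ≥ yᵀa₃ = 6·2 + 7.5·5 = 49.5.

49.5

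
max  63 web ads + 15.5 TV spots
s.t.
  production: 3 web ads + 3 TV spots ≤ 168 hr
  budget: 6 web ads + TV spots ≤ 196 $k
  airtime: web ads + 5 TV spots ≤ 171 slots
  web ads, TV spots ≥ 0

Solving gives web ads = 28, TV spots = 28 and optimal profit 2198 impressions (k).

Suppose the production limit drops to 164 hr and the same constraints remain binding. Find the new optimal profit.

2190

At the optimum: production uses 168 of 168 (binding); budget uses 196 of 196 (binding); airtime uses 168 of 171 (slack = 3).
By complementary slackness, y = 0 for the non-binding constraint.
Dual feasibility on the basic columns requires 3·y_production + 6·y_budget = 63, 3·y_production + 1·y_budget = 15.5.
This yields shadow prices y_production = 2, y_budget = 9.5.
Δz = y_production·Δb = 2 × (-4) = -8, so new z* = 2198 − 8 = 2190.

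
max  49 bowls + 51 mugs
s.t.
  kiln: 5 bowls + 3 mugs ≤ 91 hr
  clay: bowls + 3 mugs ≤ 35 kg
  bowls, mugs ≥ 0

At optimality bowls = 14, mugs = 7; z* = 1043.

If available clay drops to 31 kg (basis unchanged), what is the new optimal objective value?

1007

Both kiln and clay are binding at x*.
Dual feasibility on the basic columns requires 5·y_kiln + 1·y_clay = 49, 3·y_kiln + 3·y_clay = 51.
→ y_kiln = 8 and y_clay = 9.
Δz = y_clay·Δb = 9 × (-4) = -36, so new z* = 1043 − 36 = 1007.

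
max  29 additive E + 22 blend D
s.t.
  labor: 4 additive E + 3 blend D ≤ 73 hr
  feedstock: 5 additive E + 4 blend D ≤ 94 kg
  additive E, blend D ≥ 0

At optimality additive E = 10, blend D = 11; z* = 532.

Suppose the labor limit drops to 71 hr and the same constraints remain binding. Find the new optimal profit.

520

Both labor and feedstock are binding at x*.
The binding rows give the dual system: 4·y_labor + 5·y_feedstock = 29 and 3·y_labor + 4·y_feedstock = 22.
Solving: y_labor = 6, y_feedstock = 1.
Δz = y_labor·Δb = 6 × (-2) = -12, so new z* = 532 − 12 = 520.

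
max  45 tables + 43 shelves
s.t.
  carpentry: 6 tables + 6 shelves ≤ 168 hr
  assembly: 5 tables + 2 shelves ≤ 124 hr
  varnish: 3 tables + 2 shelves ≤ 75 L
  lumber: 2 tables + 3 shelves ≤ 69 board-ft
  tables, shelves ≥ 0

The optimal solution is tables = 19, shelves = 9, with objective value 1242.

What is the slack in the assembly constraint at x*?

assembly used = 5·19 + 2·9 = 113; slack = 124 − 113 = 11.

11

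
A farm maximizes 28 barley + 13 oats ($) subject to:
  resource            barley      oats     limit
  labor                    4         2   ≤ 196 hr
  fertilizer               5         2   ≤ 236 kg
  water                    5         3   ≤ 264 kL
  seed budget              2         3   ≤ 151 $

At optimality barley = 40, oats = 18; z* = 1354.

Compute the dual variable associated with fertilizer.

2

Binding: labor and fertilizer. Non-binding: water (10 unused), seed budget (17 unused).
Since water, seed budget are not tight, their duals are 0.
Dual feasibility on the basic columns requires 4·y_labor + 5·y_fertilizer = 28, 2·y_labor + 2·y_fertilizer = 13.
Solving: y_labor = 4.5, y_fertilizer = 2.
Shadow price of fertilizer = 2.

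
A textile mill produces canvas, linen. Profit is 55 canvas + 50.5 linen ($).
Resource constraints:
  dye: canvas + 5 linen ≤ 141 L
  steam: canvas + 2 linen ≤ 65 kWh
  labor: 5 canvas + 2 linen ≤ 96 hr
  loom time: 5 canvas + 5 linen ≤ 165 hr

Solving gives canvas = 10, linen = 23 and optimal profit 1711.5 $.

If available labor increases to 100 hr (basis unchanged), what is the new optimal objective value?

Binding: labor and loom time. Non-binding: dye (16 unused), steam (9 unused).
Since dye, steam are not tight, their duals are 0.
From A_Bᵀ y = c: 5·y_labor + 5·y_loom time = 55; 2·y_labor + 5·y_loom time = 50.5.
→ y_labor = 1.5 and y_loom time = 9.5.
Δz = y_labor·Δb = 1.5 × (4) = 6, so new z* = 1711.5 + 6 = 1717.5.

1717.5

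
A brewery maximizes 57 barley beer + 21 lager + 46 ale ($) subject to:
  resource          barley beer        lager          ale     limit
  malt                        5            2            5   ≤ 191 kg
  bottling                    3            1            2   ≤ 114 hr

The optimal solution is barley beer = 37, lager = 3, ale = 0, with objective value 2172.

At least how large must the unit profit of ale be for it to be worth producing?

48

At the optimum: malt uses 191 of 191 (binding); bottling uses 114 of 114 (binding).
Dual feasibility on the basic columns requires 5·y_malt + 3·y_bottling = 57, 2·y_malt + 1·y_bottling = 21.
This yields shadow prices y_malt = 6, y_bottling = 9.
ale enters the basis when its profit ≥ yᵀa₃ = 6·5 + 9·2 = 48.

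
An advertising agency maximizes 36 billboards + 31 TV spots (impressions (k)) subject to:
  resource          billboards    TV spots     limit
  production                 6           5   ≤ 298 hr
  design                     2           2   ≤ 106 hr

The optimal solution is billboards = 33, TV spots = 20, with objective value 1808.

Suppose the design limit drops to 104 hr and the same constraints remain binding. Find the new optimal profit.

1802

At the optimum: production uses 298 of 298 (binding); design uses 106 of 106 (binding).
Dual feasibility on the basic columns requires 6·y_production + 2·y_design = 36, 5·y_production + 2·y_design = 31.
→ y_production = 5 and y_design = 3.
Δz = y_design·Δb = 3 × (-2) = -6, so new z* = 1808 − 6 = 1802.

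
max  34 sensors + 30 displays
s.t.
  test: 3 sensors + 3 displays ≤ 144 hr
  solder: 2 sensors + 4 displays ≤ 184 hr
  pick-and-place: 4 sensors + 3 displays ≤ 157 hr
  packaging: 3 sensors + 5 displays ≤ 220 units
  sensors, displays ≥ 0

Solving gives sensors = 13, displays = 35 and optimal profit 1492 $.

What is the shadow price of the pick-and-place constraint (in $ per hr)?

Check each constraint at x*: test 144/144 (tight); solder 166/184 (slack 18); pick-and-place 157/157 (tight); packaging 214/220 (slack 6).
Slack constraints have shadow price 0 (complementary slackness).
From A_Bᵀ y = c: 3·y_test + 4·y_pick-and-place = 34; 3·y_test + 3·y_pick-and-place = 30.
→ y_test = 6 and y_pick-and-place = 4.
Shadow price of pick-and-place = 4.

4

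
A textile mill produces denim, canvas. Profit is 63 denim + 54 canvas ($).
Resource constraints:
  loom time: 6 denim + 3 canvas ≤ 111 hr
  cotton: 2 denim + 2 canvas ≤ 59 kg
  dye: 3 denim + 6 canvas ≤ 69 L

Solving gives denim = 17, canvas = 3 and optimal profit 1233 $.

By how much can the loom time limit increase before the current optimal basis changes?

27

Binding constraints: loom time, dye. The basis is B = [[6,3],[3,6]] with det 27.
Per unit increase in loom time, x* moves by d = (0.2222, -0.1111).
The basis stays optimal until canvas reaches 0; allowable increase = 27 hr.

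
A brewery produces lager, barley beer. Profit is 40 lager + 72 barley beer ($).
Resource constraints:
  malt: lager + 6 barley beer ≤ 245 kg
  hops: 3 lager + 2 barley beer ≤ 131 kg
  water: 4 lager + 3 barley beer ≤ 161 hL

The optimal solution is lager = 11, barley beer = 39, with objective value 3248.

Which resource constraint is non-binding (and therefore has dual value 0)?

hops

malt: 245/245 (binding)
hops: 111/131 (slack 20)
water: 161/161 (binding)
By complementary slackness, a constraint with positive slack has shadow price 0 → hops.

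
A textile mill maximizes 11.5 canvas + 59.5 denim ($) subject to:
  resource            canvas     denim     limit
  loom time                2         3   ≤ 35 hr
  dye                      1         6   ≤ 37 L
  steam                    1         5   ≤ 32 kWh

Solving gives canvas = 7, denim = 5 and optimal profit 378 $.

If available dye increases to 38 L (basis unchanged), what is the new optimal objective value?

Check each constraint at x*: loom time 29/35 (slack 6); dye 37/37 (tight); steam 32/32 (tight).
Slack constraints have shadow price 0 (complementary slackness).
From A_Bᵀ y = c: 1·y_dye + 1·y_steam = 11.5; 6·y_dye + 5·y_steam = 59.5.
→ y_dye = 2 and y_steam = 9.5.
Δz = y_dye·Δb = 2 × (1) = 2, so new z* = 378 + 2 = 380.

380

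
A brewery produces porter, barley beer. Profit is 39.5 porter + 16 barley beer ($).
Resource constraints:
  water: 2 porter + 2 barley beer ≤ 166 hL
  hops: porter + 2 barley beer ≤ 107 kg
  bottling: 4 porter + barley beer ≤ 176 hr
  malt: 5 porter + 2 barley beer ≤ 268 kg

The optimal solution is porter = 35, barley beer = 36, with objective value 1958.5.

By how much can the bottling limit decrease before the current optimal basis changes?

Binding constraints: hops, bottling. The basis is B = [[1,2],[4,1]] with det -7.
Per unit decrease in bottling, x* moves by d = (-0.2857, 0.1429).
The basis stays optimal until porter reaches 0; allowable decrease = 122.5 hr.

122.5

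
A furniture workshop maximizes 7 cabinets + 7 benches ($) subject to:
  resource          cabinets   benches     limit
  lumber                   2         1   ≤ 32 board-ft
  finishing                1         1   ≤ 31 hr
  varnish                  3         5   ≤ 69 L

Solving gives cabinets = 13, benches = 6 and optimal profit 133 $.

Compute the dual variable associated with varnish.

At the optimum: lumber uses 32 of 32 (binding); finishing uses 19 of 31 (slack = 12); varnish uses 69 of 69 (binding).
Since finishing is not tight, its dual is 0.
Dual feasibility on the basic columns requires 2·y_lumber + 3·y_varnish = 7, 1·y_lumber + 5·y_varnish = 7.
→ y_lumber = 2 and y_varnish = 1.
Shadow price of varnish = 1.

1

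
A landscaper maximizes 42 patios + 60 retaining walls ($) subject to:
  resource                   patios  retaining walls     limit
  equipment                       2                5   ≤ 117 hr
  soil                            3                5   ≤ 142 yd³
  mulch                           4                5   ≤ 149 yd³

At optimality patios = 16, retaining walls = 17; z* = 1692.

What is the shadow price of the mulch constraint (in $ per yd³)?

Check each constraint at x*: equipment 117/117 (tight); soil 133/142 (slack 9); mulch 149/149 (tight).
By complementary slackness, y = 0 for the non-binding constraint.
From A_Bᵀ y = c: 2·y_equipment + 4·y_mulch = 42; 5·y_equipment + 5·y_mulch = 60.
→ y_equipment = 3 and y_mulch = 9.
Shadow price of mulch = 9.

9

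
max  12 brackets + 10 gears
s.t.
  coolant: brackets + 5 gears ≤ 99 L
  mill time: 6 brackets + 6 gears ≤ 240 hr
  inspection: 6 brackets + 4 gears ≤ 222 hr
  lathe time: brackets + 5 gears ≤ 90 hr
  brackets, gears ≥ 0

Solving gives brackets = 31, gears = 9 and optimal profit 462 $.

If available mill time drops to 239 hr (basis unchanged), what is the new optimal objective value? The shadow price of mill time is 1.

Δb = -1, so new z* = 462 + (1)·(-1) = 462 − 1 = 461.

461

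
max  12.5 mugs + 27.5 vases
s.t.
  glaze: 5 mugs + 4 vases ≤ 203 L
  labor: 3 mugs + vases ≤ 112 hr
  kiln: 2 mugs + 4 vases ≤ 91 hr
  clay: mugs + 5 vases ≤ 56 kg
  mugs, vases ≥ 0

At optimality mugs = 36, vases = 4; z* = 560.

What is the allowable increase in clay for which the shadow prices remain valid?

4.2

Binding constraints: labor, clay. The basis is B = [[3,1],[1,5]] with det 14.
Per unit increase in clay, x* moves by d = (-0.0714, 0.2143).
The basis stays optimal until kiln becomes binding; allowable increase = 4.2 kg.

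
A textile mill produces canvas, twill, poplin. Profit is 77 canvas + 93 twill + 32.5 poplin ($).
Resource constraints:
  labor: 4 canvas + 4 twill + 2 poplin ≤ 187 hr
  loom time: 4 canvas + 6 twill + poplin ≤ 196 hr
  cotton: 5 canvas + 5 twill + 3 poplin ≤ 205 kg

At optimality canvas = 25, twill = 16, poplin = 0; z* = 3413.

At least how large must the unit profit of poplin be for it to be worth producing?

35

Check each constraint at x*: labor 164/187 (slack 23); loom time 196/196 (tight); cotton 205/205 (tight).
Slack constraints have shadow price 0 (complementary slackness).
The binding rows give the dual system: 4·y_loom time + 5·y_cotton = 77 and 6·y_loom time + 5·y_cotton = 93.
→ y_loom time = 8 and y_cotton = 9.
poplin enters the basis when its profit ≥ yᵀa₃ = 8·1 + 9·3 = 35.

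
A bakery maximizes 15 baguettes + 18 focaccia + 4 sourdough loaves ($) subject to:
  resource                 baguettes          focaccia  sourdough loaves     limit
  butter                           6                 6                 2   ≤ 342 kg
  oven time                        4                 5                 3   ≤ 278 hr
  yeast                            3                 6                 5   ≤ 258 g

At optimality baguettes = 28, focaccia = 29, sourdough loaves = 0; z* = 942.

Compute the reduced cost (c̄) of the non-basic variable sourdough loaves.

-5

Check each constraint at x*: butter 342/342 (tight); oven time 257/278 (slack 21); yeast 258/258 (tight).
By complementary slackness, y = 0 for the non-binding constraint.
From A_Bᵀ y = c: 6·y_butter + 3·y_yeast = 15; 6·y_butter + 6·y_yeast = 18.
→ y_butter = 2 and y_yeast = 1.
Reduced cost of sourdough loaves: c₃ − yᵀa₃ = 4 − (2·2 + 1·5) = 4 − 9 = -5.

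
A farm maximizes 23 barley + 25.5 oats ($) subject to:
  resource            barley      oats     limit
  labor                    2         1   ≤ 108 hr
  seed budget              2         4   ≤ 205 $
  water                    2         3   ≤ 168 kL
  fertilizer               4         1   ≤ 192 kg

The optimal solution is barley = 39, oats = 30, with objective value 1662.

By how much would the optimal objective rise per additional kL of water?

At the optimum: labor uses 108 of 108 (binding); seed budget uses 198 of 205 (slack = 7); water uses 168 of 168 (binding); fertilizer uses 186 of 192 (slack = 6).
By complementary slackness, y = 0 for the non-binding constraints.
The binding rows give the dual system: 2·y_labor + 2·y_water = 23 and 1·y_labor + 3·y_water = 25.5.
This yields shadow prices y_labor = 4.5, y_water = 7.
Shadow price of water = 7.

7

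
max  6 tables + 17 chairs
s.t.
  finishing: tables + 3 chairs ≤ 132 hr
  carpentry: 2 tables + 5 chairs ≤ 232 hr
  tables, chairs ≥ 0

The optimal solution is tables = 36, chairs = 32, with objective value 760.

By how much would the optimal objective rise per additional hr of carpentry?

1

Both finishing and carpentry are binding at x*.
Dual feasibility on the basic columns requires 1·y_finishing + 2·y_carpentry = 6, 3·y_finishing + 5·y_carpentry = 17.
→ y_finishing = 4 and y_carpentry = 1.
Shadow price of carpentry = 1.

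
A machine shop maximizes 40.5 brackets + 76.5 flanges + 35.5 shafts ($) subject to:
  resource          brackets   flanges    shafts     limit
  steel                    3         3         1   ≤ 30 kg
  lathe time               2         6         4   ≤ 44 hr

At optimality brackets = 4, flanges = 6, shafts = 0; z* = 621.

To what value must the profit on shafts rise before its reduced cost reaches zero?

43.5

Both steel and lathe time are binding at x*.
The binding rows give the dual system: 3·y_steel + 2·y_lathe time = 40.5 and 3·y_steel + 6·y_lathe time = 76.5.
Solving: y_steel = 7.5, y_lathe time = 9.
shafts enters the basis when its profit ≥ yᵀa₃ = 7.5·1 + 9·4 = 43.5.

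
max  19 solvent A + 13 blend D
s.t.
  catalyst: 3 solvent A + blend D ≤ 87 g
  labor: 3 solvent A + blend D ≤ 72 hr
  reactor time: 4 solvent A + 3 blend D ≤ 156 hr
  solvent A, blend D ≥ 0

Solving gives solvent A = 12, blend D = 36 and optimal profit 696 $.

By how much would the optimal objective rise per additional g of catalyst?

Check each constraint at x*: catalyst 72/87 (slack 15); labor 72/72 (tight); reactor time 156/156 (tight).
Slack constraints have shadow price 0 (complementary slackness).
Dual feasibility on the basic columns requires 3·y_labor + 4·y_reactor time = 19, 1·y_labor + 3·y_reactor time = 13.
This yields shadow prices y_labor = 1, y_reactor time = 4.
Shadow price of catalyst = 0.

0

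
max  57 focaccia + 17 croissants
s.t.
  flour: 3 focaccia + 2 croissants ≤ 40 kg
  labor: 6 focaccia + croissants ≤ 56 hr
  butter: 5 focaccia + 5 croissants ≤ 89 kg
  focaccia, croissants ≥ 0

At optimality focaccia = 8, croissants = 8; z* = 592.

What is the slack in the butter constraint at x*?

butter used = 5·8 + 5·8 = 80; slack = 89 − 80 = 9.

9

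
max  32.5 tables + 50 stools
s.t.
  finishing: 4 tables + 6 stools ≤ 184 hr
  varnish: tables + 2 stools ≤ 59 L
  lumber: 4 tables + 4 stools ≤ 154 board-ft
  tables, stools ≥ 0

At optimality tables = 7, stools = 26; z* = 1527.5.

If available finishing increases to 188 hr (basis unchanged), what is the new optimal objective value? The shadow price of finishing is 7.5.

Δb = 4, so new z* = 1527.5 + (7.5)·(4) = 1527.5 + 30 = 1557.5.

1557.5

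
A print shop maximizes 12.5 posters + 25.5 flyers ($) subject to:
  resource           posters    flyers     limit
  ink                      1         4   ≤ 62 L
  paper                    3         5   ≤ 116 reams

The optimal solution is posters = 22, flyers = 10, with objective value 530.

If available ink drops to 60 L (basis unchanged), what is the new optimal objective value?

526

At the optimum: ink uses 62 of 62 (binding); paper uses 116 of 116 (binding).
The binding rows give the dual system: 1·y_ink + 3·y_paper = 12.5 and 4·y_ink + 5·y_paper = 25.5.
Solving: y_ink = 2, y_paper = 3.5.
Δz = y_ink·Δb = 2 × (-2) = -4, so new z* = 530 − 4 = 526.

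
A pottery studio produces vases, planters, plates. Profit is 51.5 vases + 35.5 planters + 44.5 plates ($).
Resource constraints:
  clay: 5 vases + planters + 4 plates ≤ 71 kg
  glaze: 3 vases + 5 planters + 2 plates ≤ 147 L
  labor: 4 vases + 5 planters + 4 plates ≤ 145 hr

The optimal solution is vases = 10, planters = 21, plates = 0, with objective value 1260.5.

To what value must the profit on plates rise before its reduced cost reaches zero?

Check each constraint at x*: clay 71/71 (tight); glaze 135/147 (slack 12); labor 145/145 (tight).
Slack constraints have shadow price 0 (complementary slackness).
The binding rows give the dual system: 5·y_clay + 4·y_labor = 51.5 and 1·y_clay + 5·y_labor = 35.5.
Solving: y_clay = 5.5, y_labor = 6.
plates enters the basis when its profit ≥ yᵀa₃ = 5.5·4 + 6·4 = 46.

46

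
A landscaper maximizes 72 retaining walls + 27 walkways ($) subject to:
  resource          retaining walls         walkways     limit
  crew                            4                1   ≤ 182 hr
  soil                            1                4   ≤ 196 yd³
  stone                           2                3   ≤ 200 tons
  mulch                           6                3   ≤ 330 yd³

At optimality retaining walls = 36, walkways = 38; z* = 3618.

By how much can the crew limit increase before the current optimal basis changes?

38

Binding constraints: crew, mulch. The basis is B = [[4,1],[6,3]] with det 6.
Per unit increase in crew, x* moves by d = (0.5, -1).
The basis stays optimal until walkways reaches 0; allowable increase = 38 hr.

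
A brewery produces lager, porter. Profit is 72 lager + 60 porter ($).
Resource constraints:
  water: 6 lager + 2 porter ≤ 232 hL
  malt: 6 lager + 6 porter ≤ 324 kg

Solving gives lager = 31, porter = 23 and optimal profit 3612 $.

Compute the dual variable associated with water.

3

Check each constraint at x*: water 232/232 (tight); malt 324/324 (tight).
The binding rows give the dual system: 6·y_water + 6·y_malt = 72 and 2·y_water + 6·y_malt = 60.
This yields shadow prices y_water = 3, y_malt = 9.
Shadow price of water = 3.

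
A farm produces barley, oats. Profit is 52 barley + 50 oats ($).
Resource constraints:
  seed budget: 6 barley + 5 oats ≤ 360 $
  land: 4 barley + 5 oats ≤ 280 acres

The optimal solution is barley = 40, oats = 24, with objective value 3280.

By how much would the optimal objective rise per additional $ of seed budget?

6

Check each constraint at x*: seed budget 360/360 (tight); land 280/280 (tight).
Dual feasibility on the basic columns requires 6·y_seed budget + 4·y_land = 52, 5·y_seed budget + 5·y_land = 50.
→ y_seed budget = 6 and y_land = 4.
Shadow price of seed budget = 6.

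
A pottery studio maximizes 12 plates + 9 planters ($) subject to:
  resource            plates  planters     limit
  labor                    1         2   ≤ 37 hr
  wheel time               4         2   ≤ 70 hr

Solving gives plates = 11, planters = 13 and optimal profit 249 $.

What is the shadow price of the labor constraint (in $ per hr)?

At the optimum: labor uses 37 of 37 (binding); wheel time uses 70 of 70 (binding).
The binding rows give the dual system: 1·y_labor + 4·y_wheel time = 12 and 2·y_labor + 2·y_wheel time = 9.
→ y_labor = 2 and y_wheel time = 2.5.
Shadow price of labor = 2.

2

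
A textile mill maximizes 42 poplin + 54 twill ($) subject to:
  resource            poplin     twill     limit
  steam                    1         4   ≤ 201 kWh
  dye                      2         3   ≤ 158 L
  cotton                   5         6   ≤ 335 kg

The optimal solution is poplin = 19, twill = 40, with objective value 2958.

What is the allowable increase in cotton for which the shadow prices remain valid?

Binding constraints: dye, cotton. The basis is B = [[2,3],[5,6]] with det -3.
Per unit increase in cotton, x* moves by d = (1, -0.6667).
The basis stays optimal until twill reaches 0; allowable increase = 60 kg.

60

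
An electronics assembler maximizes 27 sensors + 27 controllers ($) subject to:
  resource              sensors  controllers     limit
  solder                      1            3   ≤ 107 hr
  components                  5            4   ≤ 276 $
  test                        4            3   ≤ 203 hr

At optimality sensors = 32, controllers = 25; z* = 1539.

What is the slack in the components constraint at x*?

components used = 5·32 + 4·25 = 260; slack = 276 − 260 = 16.

16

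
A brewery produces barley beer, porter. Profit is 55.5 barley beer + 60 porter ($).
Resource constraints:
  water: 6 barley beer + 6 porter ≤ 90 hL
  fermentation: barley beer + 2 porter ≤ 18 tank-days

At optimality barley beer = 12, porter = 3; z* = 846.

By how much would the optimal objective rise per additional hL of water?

8.5

At the optimum: water uses 90 of 90 (binding); fermentation uses 18 of 18 (binding).
From A_Bᵀ y = c: 6·y_water + 1·y_fermentation = 55.5; 6·y_water + 2·y_fermentation = 60.
Solving: y_water = 8.5, y_fermentation = 4.5.
Shadow price of water = 8.5.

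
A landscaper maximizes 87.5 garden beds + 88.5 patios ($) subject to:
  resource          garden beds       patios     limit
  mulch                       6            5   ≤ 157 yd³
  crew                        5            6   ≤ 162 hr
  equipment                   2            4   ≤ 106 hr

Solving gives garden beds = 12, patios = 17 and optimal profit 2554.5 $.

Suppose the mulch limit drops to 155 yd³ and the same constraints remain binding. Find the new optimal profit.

Check each constraint at x*: mulch 157/157 (tight); crew 162/162 (tight); equipment 92/106 (slack 14).
By complementary slackness, y = 0 for the non-binding constraint.
Dual feasibility on the basic columns requires 6·y_mulch + 5·y_crew = 87.5, 5·y_mulch + 6·y_crew = 88.5.
This yields shadow prices y_mulch = 7.5, y_crew = 8.5.
Δz = y_mulch·Δb = 7.5 × (-2) = -15, so new z* = 2554.5 − 15 = 2539.5.

2539.5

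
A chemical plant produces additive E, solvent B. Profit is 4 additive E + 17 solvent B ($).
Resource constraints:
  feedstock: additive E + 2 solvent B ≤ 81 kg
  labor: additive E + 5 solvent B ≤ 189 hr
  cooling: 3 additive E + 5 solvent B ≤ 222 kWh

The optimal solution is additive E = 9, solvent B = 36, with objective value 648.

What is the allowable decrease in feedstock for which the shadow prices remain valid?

5.4

Binding constraints: feedstock, labor. The basis is B = [[1,2],[1,5]] with det 3.
Per unit decrease in feedstock, x* moves by d = (-1.6667, 0.3333).
The basis stays optimal until additive E reaches 0; allowable decrease = 5.4 kg.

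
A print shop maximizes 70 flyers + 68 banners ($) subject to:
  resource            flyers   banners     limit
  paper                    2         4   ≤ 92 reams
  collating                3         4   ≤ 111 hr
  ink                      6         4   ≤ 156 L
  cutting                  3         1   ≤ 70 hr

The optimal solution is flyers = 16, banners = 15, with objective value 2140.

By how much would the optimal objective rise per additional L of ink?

9

At the optimum: paper uses 92 of 92 (binding); collating uses 108 of 111 (slack = 3); ink uses 156 of 156 (binding); cutting uses 63 of 70 (slack = 7).
Slack constraints have shadow price 0 (complementary slackness).
Dual feasibility on the basic columns requires 2·y_paper + 6·y_ink = 70, 4·y_paper + 4·y_ink = 68.
→ y_paper = 8 and y_ink = 9.
Shadow price of ink = 9.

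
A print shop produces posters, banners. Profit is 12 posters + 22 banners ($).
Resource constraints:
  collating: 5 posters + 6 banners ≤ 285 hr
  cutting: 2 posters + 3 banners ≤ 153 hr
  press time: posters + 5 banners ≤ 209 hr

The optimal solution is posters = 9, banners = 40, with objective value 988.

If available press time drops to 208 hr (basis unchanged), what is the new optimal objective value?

Binding: collating and press time. Non-binding: cutting (15 unused).
By complementary slackness, y = 0 for the non-binding constraint.
Dual feasibility on the basic columns requires 5·y_collating + 1·y_press time = 12, 6·y_collating + 5·y_press time = 22.
→ y_collating = 2 and y_press time = 2.
Δz = y_press time·Δb = 2 × (-1) = -2, so new z* = 988 − 2 = 986.

986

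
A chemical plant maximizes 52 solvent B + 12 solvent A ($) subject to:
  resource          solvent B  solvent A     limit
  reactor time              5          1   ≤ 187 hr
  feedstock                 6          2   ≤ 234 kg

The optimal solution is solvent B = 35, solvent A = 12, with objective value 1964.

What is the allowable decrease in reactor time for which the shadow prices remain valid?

Binding constraints: reactor time, feedstock. The basis is B = [[5,1],[6,2]] with det 4.
Per unit decrease in reactor time, x* moves by d = (-0.5, 1.5).
The basis stays optimal until solvent B reaches 0; allowable decrease = 70 hr.

70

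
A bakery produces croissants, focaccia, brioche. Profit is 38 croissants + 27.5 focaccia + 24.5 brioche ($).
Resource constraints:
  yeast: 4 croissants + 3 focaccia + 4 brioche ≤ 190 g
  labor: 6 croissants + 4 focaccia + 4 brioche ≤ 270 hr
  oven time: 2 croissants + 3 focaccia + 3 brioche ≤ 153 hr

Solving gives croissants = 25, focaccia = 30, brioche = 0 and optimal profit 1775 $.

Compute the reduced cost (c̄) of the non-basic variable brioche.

Check each constraint at x*: yeast 190/190 (tight); labor 270/270 (tight); oven time 140/153 (slack 13).
By complementary slackness, y = 0 for the non-binding constraint.
The binding rows give the dual system: 4·y_yeast + 6·y_labor = 38 and 3·y_yeast + 4·y_labor = 27.5.
→ y_yeast = 6.5 and y_labor = 2.
Reduced cost of brioche: c₃ − yᵀa₃ = 24.5 − (6.5·4 + 2·4) = 24.5 − 34 = -9.5.

-9.5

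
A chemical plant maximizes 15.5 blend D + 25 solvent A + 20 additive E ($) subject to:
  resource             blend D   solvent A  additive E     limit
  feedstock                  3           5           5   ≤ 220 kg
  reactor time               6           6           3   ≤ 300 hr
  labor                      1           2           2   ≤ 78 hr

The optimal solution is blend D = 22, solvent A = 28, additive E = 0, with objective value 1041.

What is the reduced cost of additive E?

-2

Check each constraint at x*: feedstock 206/220 (slack 14); reactor time 300/300 (tight); labor 78/78 (tight).
Since feedstock is not tight, its dual is 0.
From A_Bᵀ y = c: 6·y_reactor time + 1·y_labor = 15.5; 6·y_reactor time + 2·y_labor = 25.
Solving: y_reactor time = 1, y_labor = 9.5.
Reduced cost of additive E: c₃ − yᵀa₃ = 20 − (1·3 + 9.5·2) = 20 − 22 = -2.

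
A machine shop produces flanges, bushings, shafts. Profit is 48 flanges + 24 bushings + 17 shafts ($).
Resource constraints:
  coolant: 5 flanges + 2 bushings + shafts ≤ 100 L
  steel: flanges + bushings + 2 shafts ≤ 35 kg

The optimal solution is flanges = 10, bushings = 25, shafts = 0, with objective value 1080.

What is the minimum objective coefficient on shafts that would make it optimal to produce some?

Check each constraint at x*: coolant 100/100 (tight); steel 35/35 (tight).
From A_Bᵀ y = c: 5·y_coolant + 1·y_steel = 48; 2·y_coolant + 1·y_steel = 24.
→ y_coolant = 8 and y_steel = 8.
shafts enters the basis when its profit ≥ yᵀa₃ = 8·1 + 8·2 = 24.

24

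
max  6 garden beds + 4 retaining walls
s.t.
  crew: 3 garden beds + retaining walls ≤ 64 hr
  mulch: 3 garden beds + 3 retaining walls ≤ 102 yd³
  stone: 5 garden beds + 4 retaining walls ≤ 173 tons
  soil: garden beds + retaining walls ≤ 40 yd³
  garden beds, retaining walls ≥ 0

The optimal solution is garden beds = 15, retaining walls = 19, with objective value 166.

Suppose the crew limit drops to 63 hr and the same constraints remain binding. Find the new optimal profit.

165

At the optimum: crew uses 64 of 64 (binding); mulch uses 102 of 102 (binding); stone uses 151 of 173 (slack = 22); soil uses 34 of 40 (slack = 6).
Slack constraints have shadow price 0 (complementary slackness).
The binding rows give the dual system: 3·y_crew + 3·y_mulch = 6 and 1·y_crew + 3·y_mulch = 4.
Solving: y_crew = 1, y_mulch = 1.
Δz = y_crew·Δb = 1 × (-1) = -1, so new z* = 166 − 1 = 165.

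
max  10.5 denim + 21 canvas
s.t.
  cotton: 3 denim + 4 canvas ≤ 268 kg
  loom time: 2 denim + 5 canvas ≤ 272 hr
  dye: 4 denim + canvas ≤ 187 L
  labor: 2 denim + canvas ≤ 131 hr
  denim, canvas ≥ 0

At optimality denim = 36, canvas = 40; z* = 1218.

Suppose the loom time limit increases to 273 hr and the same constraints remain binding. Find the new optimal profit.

Binding: cotton and loom time. Non-binding: dye (3 unused), labor (19 unused).
Slack constraints have shadow price 0 (complementary slackness).
From A_Bᵀ y = c: 3·y_cotton + 2·y_loom time = 10.5; 4·y_cotton + 5·y_loom time = 21.
Solving: y_cotton = 1.5, y_loom time = 3.
Δz = y_loom time·Δb = 3 × (1) = 3, so new z* = 1218 + 3 = 1221.

1221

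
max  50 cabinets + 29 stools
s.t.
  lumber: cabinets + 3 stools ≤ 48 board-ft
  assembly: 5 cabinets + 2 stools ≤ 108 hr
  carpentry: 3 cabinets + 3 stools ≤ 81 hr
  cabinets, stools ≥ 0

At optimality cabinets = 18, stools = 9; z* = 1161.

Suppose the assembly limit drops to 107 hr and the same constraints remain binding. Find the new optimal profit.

Binding: assembly and carpentry. Non-binding: lumber (3 unused).
Slack constraints have shadow price 0 (complementary slackness).
From A_Bᵀ y = c: 5·y_assembly + 3·y_carpentry = 50; 2·y_assembly + 3·y_carpentry = 29.
This yields shadow prices y_assembly = 7, y_carpentry = 5.
Δz = y_assembly·Δb = 7 × (-1) = -7, so new z* = 1161 − 7 = 1154.

1154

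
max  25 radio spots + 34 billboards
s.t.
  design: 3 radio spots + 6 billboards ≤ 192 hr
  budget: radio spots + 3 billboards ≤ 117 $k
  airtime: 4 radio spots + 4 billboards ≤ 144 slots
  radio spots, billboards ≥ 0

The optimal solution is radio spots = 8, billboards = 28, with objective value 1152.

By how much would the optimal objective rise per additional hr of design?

At the optimum: design uses 192 of 192 (binding); budget uses 92 of 117 (slack = 25); airtime uses 144 of 144 (binding).
By complementary slackness, y = 0 for the non-binding constraint.
From A_Bᵀ y = c: 3·y_design + 4·y_airtime = 25; 6·y_design + 4·y_airtime = 34.
→ y_design = 3 and y_airtime = 4.
Shadow price of design = 3.

3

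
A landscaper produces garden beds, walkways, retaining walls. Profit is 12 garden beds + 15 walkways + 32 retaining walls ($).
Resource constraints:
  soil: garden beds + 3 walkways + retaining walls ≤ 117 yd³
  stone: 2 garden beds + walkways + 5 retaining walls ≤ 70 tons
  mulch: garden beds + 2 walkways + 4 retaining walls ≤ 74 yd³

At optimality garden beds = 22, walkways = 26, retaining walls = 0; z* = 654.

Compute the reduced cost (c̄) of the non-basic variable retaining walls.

Binding: stone and mulch. Non-binding: soil (17 unused).
Slack constraints have shadow price 0 (complementary slackness).
Dual feasibility on the basic columns requires 2·y_stone + 1·y_mulch = 12, 1·y_stone + 2·y_mulch = 15.
Solving: y_stone = 3, y_mulch = 6.
Reduced cost of retaining walls: c₃ − yᵀa₃ = 32 − (3·5 + 6·4) = 32 − 39 = -7.

-7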